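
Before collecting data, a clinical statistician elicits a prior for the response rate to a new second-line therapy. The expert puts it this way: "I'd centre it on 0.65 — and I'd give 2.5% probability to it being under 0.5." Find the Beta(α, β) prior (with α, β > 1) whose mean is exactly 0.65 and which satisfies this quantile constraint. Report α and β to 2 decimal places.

With mean 0.65 fixed, write α = 0.65s, β = 0.35s where s = α+β.
Need P(θ < 0.5) = 0.025 under Beta(0.65s, 0.35s). Normal approximation: (q−m)/√(m(1−m)/s) ≈ z_{0.025} = -1.96, so s ≈ 0.65·0.35·(-1.96)²/(0.5−0.65)² = 38.8.
At s = 38.8: P(θ<0.5) ≈ 0.028. Adjusting to match 0.025 gives s ≈ 41.15.
So α = 0.65·41.15 ≈ 26.75, β = 0.35·41.15 ≈ 14.40.

α ≈ 26.75, β ≈ 14.40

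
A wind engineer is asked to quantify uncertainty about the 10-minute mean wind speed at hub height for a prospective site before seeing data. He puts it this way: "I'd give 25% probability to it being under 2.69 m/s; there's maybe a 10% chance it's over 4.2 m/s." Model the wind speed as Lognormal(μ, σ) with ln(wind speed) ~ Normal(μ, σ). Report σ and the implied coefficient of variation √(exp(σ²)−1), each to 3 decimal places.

σ ≈ 0.228, CV ≈ 0.231

If T ~ Lognormal(μ,σ) then ln T ~ Normal(μ,σ), so the p-quantile of ln T is μ + z_p·σ.
ln(2.69) = 0.9895 and ln(4.2) = 1.435; z_{0.25} = -0.6745, z_{0.9} = 1.282.
σ = (1.435 − 0.9895)/(1.282 − (-0.6745)) = 0.228.
μ = 0.9895 − (-0.6745)·0.228 = 1.143.
CV = √(exp(σ²)−1) = √(exp(0.0519)−1) = 0.231.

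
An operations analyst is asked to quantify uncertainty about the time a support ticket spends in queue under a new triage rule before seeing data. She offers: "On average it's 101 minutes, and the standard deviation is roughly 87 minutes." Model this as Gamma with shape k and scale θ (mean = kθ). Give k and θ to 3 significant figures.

k ≈ 1.35, θ ≈ 74.9

For Gamma(k, scale θ): mean = kθ, variance = kθ², so CV = 1/√k.
CV = SD/mean = 87/101 = 0.8614, hence k = 1/CV² = 1.35.
Then θ = mean/k = 101/1.35 = 74.9.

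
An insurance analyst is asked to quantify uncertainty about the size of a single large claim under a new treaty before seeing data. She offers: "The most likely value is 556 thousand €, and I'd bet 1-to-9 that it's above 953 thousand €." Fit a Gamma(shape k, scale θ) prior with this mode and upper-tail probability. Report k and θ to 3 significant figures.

k ≈ 7.53, θ ≈ 85.2

Gamma(k,θ) with k>1 has mode (k−1)θ, so θ = 556/(k−1).
Need P(X < 953) = 0.9 with θ tied to k this way. Start at k = 2, θ = 556: P(X<953) ≈ 0.511.
Too low — raise k to concentrate. Iterating converges to k ≈ 7.53.
Then θ = 556/(7.53−1) ≈ 85.2.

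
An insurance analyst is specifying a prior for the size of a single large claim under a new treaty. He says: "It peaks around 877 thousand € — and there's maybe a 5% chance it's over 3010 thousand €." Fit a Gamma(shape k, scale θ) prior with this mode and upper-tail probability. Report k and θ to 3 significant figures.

k ≈ 2.7, θ ≈ 515

Gamma(k,θ) with k>1 has mode (k−1)θ, so θ = 877/(k−1).
Need P(X < 3010) = 0.95 with θ tied to k this way. Start at k = 2, θ = 877: P(X<3010) ≈ 0.857.
Too low — raise k to concentrate. Iterating converges to k ≈ 2.7.
Then θ = 877/(2.7−1) ≈ 515.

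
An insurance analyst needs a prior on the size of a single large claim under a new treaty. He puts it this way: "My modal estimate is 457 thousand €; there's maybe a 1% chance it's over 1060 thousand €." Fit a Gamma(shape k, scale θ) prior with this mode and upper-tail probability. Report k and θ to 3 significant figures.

k ≈ 7.74, θ ≈ 67.8

Gamma(k,θ) with k>1 has mode (k−1)θ, so θ = 457/(k−1).
Need P(X < 1060) = 0.99 with θ tied to k this way. Start at k = 2, θ = 457: P(X<1060) ≈ 0.674.
Too low — raise k to concentrate. Iterating converges to k ≈ 7.74.
Then θ = 457/(7.74−1) ≈ 67.8.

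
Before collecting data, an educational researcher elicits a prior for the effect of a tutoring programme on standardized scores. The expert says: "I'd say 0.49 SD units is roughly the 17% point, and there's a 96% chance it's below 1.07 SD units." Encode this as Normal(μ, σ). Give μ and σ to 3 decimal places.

μ = 0.695, σ = 0.214

For Normal(μ,σ), the p-quantile is μ + z_p·σ. Here z_{0.17} = -0.9542, z_{0.96} = 1.751.
So 0.49 = μ − 0.9542σ and 1.07 = μ + 1.751σ.
Subtracting: σ = (1.07 − 0.49)/(1.751 − (-0.9542)) = 0.214.
Then μ = 0.49 − (-0.9542)·0.214 = 0.695.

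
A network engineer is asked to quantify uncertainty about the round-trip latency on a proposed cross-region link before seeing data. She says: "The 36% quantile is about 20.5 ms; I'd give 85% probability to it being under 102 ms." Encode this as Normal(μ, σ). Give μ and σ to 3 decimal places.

For Normal(μ,σ), the p-quantile is μ + z_p·σ. Here z_{0.36} = -0.3585, z_{0.85} = 1.036.
So 20.5 = μ − 0.3585σ and 102 = μ + 1.036σ.
Subtracting: σ = (102 − 20.5)/(1.036 − (-0.3585)) = 58.427.
Then μ = 20.5 − (-0.3585)·58.427 = 41.444.

μ = 41.444, σ = 58.427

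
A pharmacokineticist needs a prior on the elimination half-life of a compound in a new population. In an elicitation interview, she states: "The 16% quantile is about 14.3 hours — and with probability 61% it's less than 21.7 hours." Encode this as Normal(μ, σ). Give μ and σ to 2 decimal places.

μ = 20.08, σ = 5.81

For Normal(μ,σ), the p-quantile is μ + z_p·σ. Here z_{0.16} = -0.9945, z_{0.61} = 0.2793.
So 14.3 = μ − 0.9945σ and 21.7 = μ + 0.2793σ.
Subtracting: σ = (21.7 − 14.3)/(0.2793 − (-0.9945)) = 5.81.
Then μ = 14.3 − (-0.9945)·5.81 = 20.08.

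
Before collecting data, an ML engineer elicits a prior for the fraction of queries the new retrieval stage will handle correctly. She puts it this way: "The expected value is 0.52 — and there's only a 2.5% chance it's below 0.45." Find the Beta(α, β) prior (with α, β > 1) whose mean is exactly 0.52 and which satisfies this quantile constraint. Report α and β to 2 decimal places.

With mean 0.52 fixed, write α = 0.52s, β = 0.48s where s = α+β.
Need P(θ < 0.45) = 0.025 under Beta(0.52s, 0.48s). Normal approximation: (q−m)/√(m(1−m)/s) ≈ z_{0.025} = -1.96, so s ≈ 0.52·0.48·(-1.96)²/(0.45−0.52)² = 195.7.
At s = 195.7: P(θ<0.45) ≈ 0.025. Adjusting to match 0.025 gives s ≈ 195.34.
So α = 0.52·195.34 ≈ 101.58, β = 0.48·195.34 ≈ 93.76.

α ≈ 101.58, β ≈ 93.76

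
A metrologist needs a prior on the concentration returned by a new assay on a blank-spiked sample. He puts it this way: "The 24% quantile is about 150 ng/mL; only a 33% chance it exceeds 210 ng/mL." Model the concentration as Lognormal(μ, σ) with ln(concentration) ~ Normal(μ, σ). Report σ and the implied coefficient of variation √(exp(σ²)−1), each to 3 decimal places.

If T ~ Lognormal(μ,σ) then ln T ~ Normal(μ,σ), so the p-quantile of ln T is μ + z_p·σ.
ln(150) = 5.011 and ln(210) = 5.347; z_{0.24} = -0.7063, z_{0.67} = 0.4399.
σ = (5.347 − 5.011)/(0.4399 − (-0.7063)) = 0.294.
μ = 5.011 − (-0.7063)·0.294 = 5.218.
CV = √(exp(σ²)−1) = √(exp(0.0862)−1) = 0.300.

σ ≈ 0.294, CV ≈ 0.300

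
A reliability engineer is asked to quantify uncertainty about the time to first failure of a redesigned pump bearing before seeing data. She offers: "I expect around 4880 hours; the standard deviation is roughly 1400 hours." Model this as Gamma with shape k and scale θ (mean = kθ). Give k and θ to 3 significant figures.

For Gamma(k, scale θ): mean = kθ, variance = kθ², so CV = 1/√k.
CV = SD/mean = 1400/4880 = 0.2869, hence k = 1/CV² = 12.2.
Then θ = mean/k = 4880/12.2 = 402.

k ≈ 12.2, θ ≈ 402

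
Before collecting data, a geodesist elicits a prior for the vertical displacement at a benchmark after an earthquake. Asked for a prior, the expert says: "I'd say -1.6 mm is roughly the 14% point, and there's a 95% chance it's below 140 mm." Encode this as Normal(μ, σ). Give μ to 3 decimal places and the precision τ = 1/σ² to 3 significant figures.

μ = 54.533, τ = 0.00037

The p-quantile of Normal(μ,σ) is μ + z_p·σ, with z_{0.14} = -1.08 and z_{0.95} = 1.645.
Eliminate σ: μ = (z₂·x₁ − z₁·x₂)/(z₂ − z₁) = (1.645·-1.6 − (-1.08)·140)/2.725 = 54.533.
Then σ = (x₂ − x₁)/(z₂ − z₁) = (140 − -1.6)/2.725 = 51.960.
Precision τ = 1/σ² = 1/51.96² = 0.00037.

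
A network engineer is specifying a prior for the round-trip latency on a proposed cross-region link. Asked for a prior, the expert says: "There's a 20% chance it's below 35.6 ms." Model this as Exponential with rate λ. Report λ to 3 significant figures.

P(T < 35.6) = 1 − e^(−λ·35.6) = 0.2, so λ = −ln(1−0.2)/35.6 = −ln(0.8)/35.6 = 0.00627.

λ ≈ 0.00627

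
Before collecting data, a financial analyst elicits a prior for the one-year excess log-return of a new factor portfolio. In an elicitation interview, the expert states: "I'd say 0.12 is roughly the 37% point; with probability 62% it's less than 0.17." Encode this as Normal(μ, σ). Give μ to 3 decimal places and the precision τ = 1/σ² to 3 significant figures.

μ = 0.146, τ = 162

The p-quantile of Normal(μ,σ) is μ + z_p·σ, with z_{0.37} = -0.3319 and z_{0.62} = 0.3055.
Eliminate σ: μ = (z₂·x₁ − z₁·x₂)/(z₂ − z₁) = (0.3055·0.12 − (-0.3319)·0.17)/0.6373 = 0.146.
Then σ = (x₂ − x₁)/(z₂ − z₁) = (0.17 − 0.12)/0.6373 = 0.078.
Precision τ = 1/σ² = 1/0.07845² = 162.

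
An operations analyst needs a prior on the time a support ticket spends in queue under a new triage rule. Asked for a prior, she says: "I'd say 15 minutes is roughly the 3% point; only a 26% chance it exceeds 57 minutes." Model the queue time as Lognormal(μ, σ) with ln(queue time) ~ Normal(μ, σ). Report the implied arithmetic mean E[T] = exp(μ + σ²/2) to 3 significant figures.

E[T] ≈ 46.6 minutes

If T ~ Lognormal(μ,σ) then ln T ~ Normal(μ,σ), so the p-quantile of ln T is μ + z_p·σ.
ln(15) = 2.708 and ln(57) = 4.043; z_{0.03} = -1.881, z_{0.74} = 0.6433.
σ = (4.043 − 2.708)/(0.6433 − (-1.881)) = 0.529.
μ = 2.708 − (-1.881)·0.529 = 3.703.
E[T] = exp(μ + σ²/2) = exp(3.703 + 0.1399) = 46.6 minutes.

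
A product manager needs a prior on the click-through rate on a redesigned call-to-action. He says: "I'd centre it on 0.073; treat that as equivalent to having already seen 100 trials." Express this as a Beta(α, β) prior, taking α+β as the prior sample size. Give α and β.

α = 7.3, β = 92.7

Under the effective-sample-size interpretation, Beta(α, β) has prior mean α/(α+β) and prior sample size α+β.
So α+β = 100 and α/(α+β) = 0.073, giving α = 0.073·100 = 7.3 and β = 100 − 7.3 = 92.7.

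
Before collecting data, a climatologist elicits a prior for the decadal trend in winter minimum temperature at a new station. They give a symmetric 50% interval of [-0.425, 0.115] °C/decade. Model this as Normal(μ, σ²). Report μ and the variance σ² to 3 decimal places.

A symmetric 50% interval runs μ ± z·σ with z = 0.6745.
Half-width = 0.27, so σ = 0.27/0.6745 = 0.4003 and σ² = 0.160.
μ is the interval midpoint, -0.155.

μ = -0.155, σ² = 0.160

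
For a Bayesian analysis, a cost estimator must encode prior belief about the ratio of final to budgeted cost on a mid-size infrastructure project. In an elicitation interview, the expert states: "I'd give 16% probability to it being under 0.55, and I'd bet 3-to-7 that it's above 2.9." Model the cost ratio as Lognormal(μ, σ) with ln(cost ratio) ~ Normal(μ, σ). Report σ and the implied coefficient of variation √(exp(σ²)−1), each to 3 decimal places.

σ ≈ 1.095, CV ≈ 1.521

If T ~ Lognormal(μ,σ) then ln T ~ Normal(μ,σ), so the p-quantile of ln T is μ + z_p·σ.
ln(0.55) = -0.5978 and ln(2.9) = 1.065; z_{0.16} = -0.9945, z_{0.7} = 0.5244.
σ = (1.065 − -0.5978)/(0.5244 − (-0.9945)) = 1.095.
μ = -0.5978 − (-0.9945)·1.095 = 0.491.
CV = √(exp(σ²)−1) = √(exp(1.1982)−1) = 1.521.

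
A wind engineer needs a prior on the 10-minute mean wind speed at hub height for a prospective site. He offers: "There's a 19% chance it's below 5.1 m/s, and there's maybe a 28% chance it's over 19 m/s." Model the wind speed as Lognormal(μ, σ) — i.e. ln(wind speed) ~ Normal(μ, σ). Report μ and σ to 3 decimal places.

If T ~ Lognormal(μ,σ) then ln T ~ Normal(μ,σ), so the p-quantile of ln T is μ + z_p·σ.
ln(5.1) = 1.629 and ln(19) = 2.944; z_{0.19} = -0.8779, z_{0.72} = 0.5828.
σ = (2.944 − 1.629)/(0.5828 − (-0.8779)) = 0.900.
μ = 1.629 − (-0.8779)·0.900 = 2.420.

μ ≈ 2.420, σ ≈ 0.900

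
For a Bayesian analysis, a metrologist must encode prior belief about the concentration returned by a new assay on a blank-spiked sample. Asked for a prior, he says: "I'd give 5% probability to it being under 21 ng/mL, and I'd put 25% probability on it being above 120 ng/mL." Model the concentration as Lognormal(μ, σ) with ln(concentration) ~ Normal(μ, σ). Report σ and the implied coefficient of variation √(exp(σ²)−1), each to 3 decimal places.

σ ≈ 0.751, CV ≈ 0.871

If T ~ Lognormal(μ,σ) then ln T ~ Normal(μ,σ), so the p-quantile of ln T is μ + z_p·σ.
ln(21) = 3.045 and ln(120) = 4.787; z_{0.05} = -1.645, z_{0.75} = 0.6745.
σ = (4.787 − 3.045)/(0.6745 − (-1.645)) = 0.751.
μ = 3.045 − (-1.645)·0.751 = 4.281.
CV = √(exp(σ²)−1) = √(exp(0.5647)−1) = 0.871.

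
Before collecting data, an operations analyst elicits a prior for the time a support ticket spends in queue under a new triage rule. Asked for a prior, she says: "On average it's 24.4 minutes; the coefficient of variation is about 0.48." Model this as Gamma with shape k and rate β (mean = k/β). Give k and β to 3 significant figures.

k ≈ 4.34, β ≈ 0.178

For Gamma(k, rate β): mean = k/β, variance = k/β², so CV = 1/√k.
CV = 0.48, hence k = 1/CV² = 4.34.
Then β = k/mean = 4.34/24.4 = 0.178.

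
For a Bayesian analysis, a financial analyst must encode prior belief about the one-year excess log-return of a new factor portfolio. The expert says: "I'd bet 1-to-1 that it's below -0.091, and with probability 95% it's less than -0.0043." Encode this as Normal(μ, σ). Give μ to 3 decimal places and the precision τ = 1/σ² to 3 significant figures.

μ = -0.091, τ = 360

For Normal(μ,σ), the p-quantile is μ + z_p·σ. Here z_{0.5} = 0, z_{0.95} = 1.645.
So -0.091 = μ + 0σ and -0.0043 = μ + 1.645σ.
Subtracting: σ = (-0.0043 − -0.091)/(1.645 − (0)) = 0.053.
Then μ = -0.091 − (0)·0.053 = -0.091.
Precision τ = 1/σ² = 1/0.05271² = 360.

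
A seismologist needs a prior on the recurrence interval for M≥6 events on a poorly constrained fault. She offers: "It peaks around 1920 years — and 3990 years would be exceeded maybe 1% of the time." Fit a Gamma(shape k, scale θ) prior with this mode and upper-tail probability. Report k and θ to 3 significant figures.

k ≈ 10.1, θ ≈ 211

Gamma(k,θ) with k>1 has mode (k−1)θ, so θ = 1920/(k−1).
Need P(X < 3990) = 0.99 with θ tied to k this way. Start at k = 2, θ = 1920: P(X<3990) ≈ 0.615.
Too low — raise k to concentrate. Iterating converges to k ≈ 10.1.
Then θ = 1920/(10.1−1) ≈ 211.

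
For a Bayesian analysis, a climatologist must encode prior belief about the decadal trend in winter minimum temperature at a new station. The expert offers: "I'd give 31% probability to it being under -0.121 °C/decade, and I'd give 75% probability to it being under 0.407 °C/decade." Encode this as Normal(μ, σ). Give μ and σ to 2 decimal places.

μ = 0.10, σ = 0.45

For Normal(μ,σ), the p-quantile is μ + z_p·σ. Here z_{0.31} = -0.4959, z_{0.75} = 0.6745.
So -0.121 = μ − 0.4959σ and 0.407 = μ + 0.6745σ.
Subtracting: σ = (0.407 − -0.121)/(0.6745 − (-0.4959)) = 0.45.
Then μ = -0.121 − (-0.4959)·0.45 = 0.10.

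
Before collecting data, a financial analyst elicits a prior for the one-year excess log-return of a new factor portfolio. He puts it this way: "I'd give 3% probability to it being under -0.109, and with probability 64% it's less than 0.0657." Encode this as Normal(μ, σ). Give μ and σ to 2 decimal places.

For Normal(μ,σ), the p-quantile is μ + z_p·σ. Here z_{0.03} = -1.881, z_{0.64} = 0.3585.
So -0.109 = μ − 1.881σ and 0.0657 = μ + 0.3585σ.
Subtracting: σ = (0.0657 − -0.109)/(0.3585 − (-1.881)) = 0.08.
Then μ = -0.109 − (-1.881)·0.08 = 0.04.

μ = 0.04, σ = 0.08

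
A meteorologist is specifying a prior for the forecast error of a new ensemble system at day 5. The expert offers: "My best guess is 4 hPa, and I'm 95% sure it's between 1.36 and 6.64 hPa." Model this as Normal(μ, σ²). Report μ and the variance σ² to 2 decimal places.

μ = 4.00, σ² = 1.81

A symmetric 95% interval runs μ ± z·σ with z = 1.96.
Half-width = 2.64, so σ = 2.64/1.96 = 1.347 and σ² = 1.81.
μ is the stated best guess, 4.00.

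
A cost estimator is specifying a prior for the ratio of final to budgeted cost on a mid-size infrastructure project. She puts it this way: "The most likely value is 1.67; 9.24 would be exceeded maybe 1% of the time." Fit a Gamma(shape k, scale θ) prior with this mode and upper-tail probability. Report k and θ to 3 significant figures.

k ≈ 2.3, θ ≈ 1.29

Gamma(k,θ) with k>1 has mode (k−1)θ, so θ = 1.67/(k−1).
Need P(X < 9.24) = 0.99 with θ tied to k this way. Start at k = 2, θ = 1.67: P(X<9.24) ≈ 0.974.
Too low — raise k to concentrate. Iterating converges to k ≈ 2.3.
Then θ = 1.67/(2.3−1) ≈ 1.29.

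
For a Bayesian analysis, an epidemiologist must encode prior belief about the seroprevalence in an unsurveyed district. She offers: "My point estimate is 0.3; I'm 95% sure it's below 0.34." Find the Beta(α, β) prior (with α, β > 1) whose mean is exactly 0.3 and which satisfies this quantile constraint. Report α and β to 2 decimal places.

α ≈ 109.62, β ≈ 255.78

With mean 0.3 fixed, write α = 0.3s, β = 0.7s where s = α+β.
Need P(θ < 0.34) = 0.95 under Beta(0.3s, 0.7s). Normal approximation: (q−m)/√(m(1−m)/s) ≈ z_{0.95} = 1.64, so s ≈ 0.3·0.7·(1.64)²/(0.34−0.3)² = 355.1.
At s = 355.1: P(θ<0.34) ≈ 0.948. Adjusting to match 0.95 gives s ≈ 365.39.
So α = 0.3·365.39 ≈ 109.62, β = 0.7·365.39 ≈ 255.78.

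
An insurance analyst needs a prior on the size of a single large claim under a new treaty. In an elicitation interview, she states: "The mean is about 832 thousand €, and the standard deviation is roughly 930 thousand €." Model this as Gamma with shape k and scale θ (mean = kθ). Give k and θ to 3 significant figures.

k ≈ 0.8, θ ≈ 1040

For Gamma(k, scale θ): mean = kθ, variance = kθ², so CV = 1/√k.
CV = SD/mean = 930/832 = 1.118, hence k = 1/CV² = 0.8.
Then θ = mean/k = 832/0.8 = 1040.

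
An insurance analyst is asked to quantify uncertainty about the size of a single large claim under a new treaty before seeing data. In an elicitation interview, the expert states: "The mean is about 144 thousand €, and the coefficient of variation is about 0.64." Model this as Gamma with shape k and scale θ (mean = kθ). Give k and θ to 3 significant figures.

For Gamma(k, scale θ): mean = kθ, variance = kθ², so CV = 1/√k.
CV = 0.64, hence k = 1/CV² = 2.44.
Then θ = mean/k = 144/2.44 = 59.

k ≈ 2.44, θ ≈ 59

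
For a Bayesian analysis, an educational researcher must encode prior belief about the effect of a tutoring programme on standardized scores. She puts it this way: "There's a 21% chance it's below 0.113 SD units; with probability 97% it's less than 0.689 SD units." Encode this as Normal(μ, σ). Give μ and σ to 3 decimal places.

μ = 0.286, σ = 0.214

For Normal(μ,σ), the p-quantile is μ + z_p·σ. Here z_{0.21} = -0.8064, z_{0.97} = 1.881.
So 0.113 = μ − 0.8064σ and 0.689 = μ + 1.881σ.
Subtracting: σ = (0.689 − 0.113)/(1.881 − (-0.8064)) = 0.214.
Then μ = 0.113 − (-0.8064)·0.214 = 0.286.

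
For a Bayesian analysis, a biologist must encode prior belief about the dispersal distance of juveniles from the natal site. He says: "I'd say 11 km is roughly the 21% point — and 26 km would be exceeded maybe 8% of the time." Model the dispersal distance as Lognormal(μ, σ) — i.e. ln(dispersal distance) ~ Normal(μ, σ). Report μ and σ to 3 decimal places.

μ ≈ 2.712, σ ≈ 0.389

If T ~ Lognormal(μ,σ) then ln T ~ Normal(μ,σ), so the p-quantile of ln T is μ + z_p·σ.
ln(11) = 2.398 and ln(26) = 3.258; z_{0.21} = -0.8064, z_{0.92} = 1.405.
σ = (3.258 − 2.398)/(1.405 − (-0.8064)) = 0.389.
μ = 2.398 − (-0.8064)·0.389 = 2.712.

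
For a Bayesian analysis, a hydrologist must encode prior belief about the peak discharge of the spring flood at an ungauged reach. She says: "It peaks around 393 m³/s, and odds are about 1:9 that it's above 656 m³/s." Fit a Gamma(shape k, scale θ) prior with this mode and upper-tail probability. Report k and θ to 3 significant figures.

k ≈ 8.2, θ ≈ 54.6

Gamma(k,θ) with k>1 has mode (k−1)θ, so θ = 393/(k−1).
Need P(X < 656) = 0.9 with θ tied to k this way. Start at k = 2, θ = 393: P(X<656) ≈ 0.497.
Too low — raise k to concentrate. Iterating converges to k ≈ 8.2.
Then θ = 393/(8.2−1) ≈ 54.6.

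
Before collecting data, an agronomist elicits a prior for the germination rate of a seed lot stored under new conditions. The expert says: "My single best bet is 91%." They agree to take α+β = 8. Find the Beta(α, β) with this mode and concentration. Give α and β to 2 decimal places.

For α,β > 1 the Beta mode is (α−1)/(α+β−2). With α+β = 8, the mode is (α−1)/6.
Set (α−1)/6 = 0.91 → α = 1 + 0.91·6 = 6.46.
β = 8 − α = 1.54.

α = 6.46, β = 1.54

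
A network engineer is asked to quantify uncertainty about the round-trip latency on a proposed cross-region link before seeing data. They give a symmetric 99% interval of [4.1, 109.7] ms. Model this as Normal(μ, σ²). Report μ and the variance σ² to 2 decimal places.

μ = 56.90, σ² = 420.18

A symmetric 99% interval runs μ ± z·σ with z = 2.576.
Half-width = 52.8, so σ = 52.8/2.576 = 20.498 and σ² = 420.18.
μ is the interval midpoint, 56.90.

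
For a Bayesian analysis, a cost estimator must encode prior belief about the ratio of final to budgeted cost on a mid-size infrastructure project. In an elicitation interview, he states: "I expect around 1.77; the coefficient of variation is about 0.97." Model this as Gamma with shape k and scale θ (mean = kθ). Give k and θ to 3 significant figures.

k ≈ 1.06, θ ≈ 1.67

For Gamma(k, scale θ): mean = kθ, variance = kθ², so CV = 1/√k.
CV = 0.97, hence k = 1/CV² = 1.06.
Then θ = mean/k = 1.77/1.06 = 1.67.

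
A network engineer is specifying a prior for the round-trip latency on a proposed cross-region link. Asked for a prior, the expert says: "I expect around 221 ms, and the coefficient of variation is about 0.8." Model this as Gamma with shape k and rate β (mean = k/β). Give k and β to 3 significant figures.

k ≈ 1.56, β ≈ 0.00707

For Gamma(k, rate β): mean = k/β, variance = k/β², so CV = 1/√k.
CV = 0.8, hence k = 1/CV² = 1.56.
Then β = k/mean = 1.56/221 = 0.00707.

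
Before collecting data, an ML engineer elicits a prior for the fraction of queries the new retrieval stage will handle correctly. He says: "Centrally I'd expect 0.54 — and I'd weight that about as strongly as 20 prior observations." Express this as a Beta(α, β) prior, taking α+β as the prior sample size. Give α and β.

α = 10.8, β = 9.2

Under the effective-sample-size interpretation, Beta(α, β) has prior mean α/(α+β) and prior sample size α+β.
So α+β = 20 and α/(α+β) = 0.54, giving α = 0.54·20 = 10.8 and β = 20 − 10.8 = 9.2.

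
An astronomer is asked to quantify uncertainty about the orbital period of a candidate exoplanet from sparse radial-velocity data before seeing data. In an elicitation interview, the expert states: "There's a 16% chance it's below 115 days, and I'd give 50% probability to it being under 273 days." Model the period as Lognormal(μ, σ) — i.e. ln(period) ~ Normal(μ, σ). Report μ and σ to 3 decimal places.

If T ~ Lognormal(μ,σ) then ln T ~ Normal(μ,σ), so the p-quantile of ln T is μ + z_p·σ.
ln(115) = 4.745 and ln(273) = 5.609; z_{0.16} = -0.9945, z_{0.5} = 0.
σ = (5.609 − 4.745)/(0 − (-0.9945)) = 0.869.
μ = 4.745 − (-0.9945)·0.869 = 5.609.

μ ≈ 5.609, σ ≈ 0.869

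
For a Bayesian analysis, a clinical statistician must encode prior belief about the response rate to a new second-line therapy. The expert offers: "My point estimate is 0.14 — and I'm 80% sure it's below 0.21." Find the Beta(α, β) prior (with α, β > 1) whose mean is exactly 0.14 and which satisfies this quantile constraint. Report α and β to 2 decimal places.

α ≈ 1.94, β ≈ 11.90

With mean 0.14 fixed, write α = 0.14s, β = 0.86s where s = α+β.
Need P(θ < 0.21) = 0.8 under Beta(0.14s, 0.86s). Normal approximation: (q−m)/√(m(1−m)/s) ≈ z_{0.8} = 0.842, so s ≈ 0.14·0.86·(0.842)²/(0.21−0.14)² = 17.4.
At s = 17.4: P(θ<0.21) ≈ 0.817. Adjusting to match 0.8 gives s ≈ 13.84.
So α = 0.14·13.84 ≈ 1.94, β = 0.86·13.84 ≈ 11.90.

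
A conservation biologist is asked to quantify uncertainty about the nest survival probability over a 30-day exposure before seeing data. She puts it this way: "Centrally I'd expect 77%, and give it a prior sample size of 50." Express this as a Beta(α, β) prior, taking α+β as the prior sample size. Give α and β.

Under the effective-sample-size interpretation, Beta(α, β) has prior mean α/(α+β) and prior sample size α+β.
So α+β = 50 and α/(α+β) = 0.77, giving α = 0.77·50 = 38.5 and β = 50 − 38.5 = 11.5.

α = 38.5, β = 11.5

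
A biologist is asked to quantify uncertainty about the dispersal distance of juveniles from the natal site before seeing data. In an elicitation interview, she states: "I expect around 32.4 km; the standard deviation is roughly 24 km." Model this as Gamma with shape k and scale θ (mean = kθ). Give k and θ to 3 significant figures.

For Gamma(k, scale θ): mean = kθ, variance = kθ², so CV = 1/√k.
CV = SD/mean = 24/32.4 = 0.7407, hence k = 1/CV² = 1.82.
Then θ = mean/k = 32.4/1.82 = 17.8.

k ≈ 1.82, θ ≈ 17.8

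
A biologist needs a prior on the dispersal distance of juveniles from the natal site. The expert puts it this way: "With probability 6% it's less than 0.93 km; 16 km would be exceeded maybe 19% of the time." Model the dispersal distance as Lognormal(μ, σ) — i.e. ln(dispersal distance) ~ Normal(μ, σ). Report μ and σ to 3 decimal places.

If T ~ Lognormal(μ,σ) then ln T ~ Normal(μ,σ), so the p-quantile of ln T is μ + z_p·σ.
ln(0.93) = -0.07257 and ln(16) = 2.773; z_{0.06} = -1.555, z_{0.81} = 0.8779.
σ = (2.773 − -0.07257)/(0.8779 − (-1.555)) = 1.170.
μ = -0.07257 − (-1.555)·1.170 = 1.746.

μ ≈ 1.746, σ ≈ 1.170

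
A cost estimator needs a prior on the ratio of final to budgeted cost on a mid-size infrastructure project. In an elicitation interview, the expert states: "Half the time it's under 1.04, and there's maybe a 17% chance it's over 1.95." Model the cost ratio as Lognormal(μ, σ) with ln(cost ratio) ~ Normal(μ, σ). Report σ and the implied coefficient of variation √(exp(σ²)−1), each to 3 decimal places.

If T ~ Lognormal(μ,σ) then ln T ~ Normal(μ,σ), so the p-quantile of ln T is μ + z_p·σ.
ln(1.04) = 0.03922 and ln(1.95) = 0.6678; z_{0.5} = 0, z_{0.83} = 0.9542.
σ = (0.6678 − 0.03922)/(0.9542 − (0)) = 0.659.
μ = 0.03922 − (0)·0.659 = 0.039.
CV = √(exp(σ²)−1) = √(exp(0.4340)−1) = 0.737.

σ ≈ 0.659, CV ≈ 0.737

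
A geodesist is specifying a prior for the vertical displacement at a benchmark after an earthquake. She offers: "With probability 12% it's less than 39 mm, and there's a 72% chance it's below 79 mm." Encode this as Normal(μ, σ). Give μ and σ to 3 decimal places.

For Normal(μ,σ), the p-quantile is μ + z_p·σ. Here z_{0.12} = -1.175, z_{0.72} = 0.5828.
So 39 = μ − 1.175σ and 79 = μ + 0.5828σ.
Subtracting: σ = (79 − 39)/(0.5828 − (-1.175)) = 22.755.
Then μ = 39 − (-1.175)·22.755 = 65.737.

μ = 65.737, σ = 22.755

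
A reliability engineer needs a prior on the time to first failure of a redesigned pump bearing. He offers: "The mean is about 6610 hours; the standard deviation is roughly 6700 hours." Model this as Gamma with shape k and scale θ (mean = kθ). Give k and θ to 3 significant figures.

k ≈ 0.973, θ ≈ 6790

For Gamma(k, scale θ): mean = kθ, variance = kθ², so CV = 1/√k.
CV = SD/mean = 6700/6610 = 1.014, hence k = 1/CV² = 0.973.
Then θ = mean/k = 6610/0.973 = 6790.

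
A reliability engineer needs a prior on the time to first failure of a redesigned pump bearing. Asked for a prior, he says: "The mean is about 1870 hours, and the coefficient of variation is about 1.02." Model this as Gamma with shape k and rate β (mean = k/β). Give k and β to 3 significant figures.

k ≈ 0.961, β ≈ 0.000514

For Gamma(k, rate β): mean = k/β, variance = k/β², so CV = 1/√k.
CV = 1.02, hence k = 1/CV² = 0.961.
Then β = k/mean = 0.961/1870 = 0.000514.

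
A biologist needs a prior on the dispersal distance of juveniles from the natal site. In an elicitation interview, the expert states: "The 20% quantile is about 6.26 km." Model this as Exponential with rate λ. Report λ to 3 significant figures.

λ ≈ 0.0356

P(T < 6.26) = 1 − e^(−λ·6.26) = 0.2, so λ = −ln(1−0.2)/6.26 = −ln(0.8)/6.26 = 0.0356.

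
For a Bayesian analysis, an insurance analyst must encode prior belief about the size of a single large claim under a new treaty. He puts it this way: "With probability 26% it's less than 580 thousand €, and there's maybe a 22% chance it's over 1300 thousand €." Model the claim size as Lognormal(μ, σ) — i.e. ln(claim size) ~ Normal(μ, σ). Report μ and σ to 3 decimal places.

If T ~ Lognormal(μ,σ) then ln T ~ Normal(μ,σ), so the p-quantile of ln T is μ + z_p·σ.
ln(580) = 6.363 and ln(1300) = 7.17; z_{0.26} = -0.6433, z_{0.78} = 0.7722.
σ = (7.17 − 6.363)/(0.7722 − (-0.6433)) = 0.570.
μ = 6.363 − (-0.6433)·0.570 = 6.730.

μ ≈ 6.730, σ ≈ 0.570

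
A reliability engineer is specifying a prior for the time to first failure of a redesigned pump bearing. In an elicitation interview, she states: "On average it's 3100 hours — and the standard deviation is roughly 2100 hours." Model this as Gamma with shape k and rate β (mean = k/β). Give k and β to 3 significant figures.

For Gamma(k, rate β): mean = k/β, variance = k/β², so CV = 1/√k.
CV = SD/mean = 2100/3100 = 0.6774, hence k = 1/CV² = 2.18.
Then β = k/mean = 2.18/3100 = 0.000703.

k ≈ 2.18, β ≈ 0.000703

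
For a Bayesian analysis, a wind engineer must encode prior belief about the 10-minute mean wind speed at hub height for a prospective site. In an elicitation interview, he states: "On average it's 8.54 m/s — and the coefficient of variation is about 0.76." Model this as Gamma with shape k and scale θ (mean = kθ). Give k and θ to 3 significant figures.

k ≈ 1.73, θ ≈ 4.93

For Gamma(k, scale θ): mean = kθ, variance = kθ², so CV = 1/√k.
CV = 0.76, hence k = 1/CV² = 1.73.
Then θ = mean/k = 8.54/1.73 = 4.93.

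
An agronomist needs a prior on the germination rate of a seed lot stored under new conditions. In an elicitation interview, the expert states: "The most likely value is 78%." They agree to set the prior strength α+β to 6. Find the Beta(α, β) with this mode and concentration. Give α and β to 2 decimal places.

α = 4.12, β = 1.88

For α,β > 1 the Beta mode is (α−1)/(α+β−2). With α+β = 6, the mode is (α−1)/4.
Set (α−1)/4 = 0.78 → α = 1 + 0.78·4 = 4.12.
β = 6 − α = 1.88.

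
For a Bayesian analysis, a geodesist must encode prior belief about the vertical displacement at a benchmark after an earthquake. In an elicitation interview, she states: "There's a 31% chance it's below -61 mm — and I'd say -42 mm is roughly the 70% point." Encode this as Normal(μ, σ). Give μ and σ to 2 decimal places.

The p-quantile of Normal(μ,σ) is μ + z_p·σ, with z_{0.31} = -0.4959 and z_{0.7} = 0.5244.
Eliminate σ: μ = (z₂·x₁ − z₁·x₂)/(z₂ − z₁) = (0.5244·-61 − (-0.4959)·-42)/1.02 = -51.77.
Then σ = (x₂ − x₁)/(z₂ − z₁) = (-42 − -61)/1.02 = 18.62.

μ = -51.77, σ = 18.62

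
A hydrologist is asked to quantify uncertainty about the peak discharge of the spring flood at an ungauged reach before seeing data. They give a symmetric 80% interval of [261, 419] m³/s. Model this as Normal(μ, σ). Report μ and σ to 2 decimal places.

μ = 340.00, σ = 61.64

A symmetric 80% interval runs μ ± z·σ with z = 1.282.
Half-width = 79, so σ = 79/1.282 = 61.64.
μ is the interval midpoint, 340.00.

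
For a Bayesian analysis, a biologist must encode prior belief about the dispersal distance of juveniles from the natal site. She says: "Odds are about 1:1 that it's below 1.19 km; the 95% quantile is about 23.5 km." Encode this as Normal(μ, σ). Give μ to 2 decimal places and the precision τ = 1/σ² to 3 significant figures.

μ = 1.19, τ = 0.00544

The p-quantile of Normal(μ,σ) is μ + z_p·σ, with z_{0.5} = 0 and z_{0.95} = 1.645.
Eliminate σ: μ = (z₂·x₁ − z₁·x₂)/(z₂ − z₁) = (1.645·1.19 − (0)·23.5)/1.645 = 1.19.
Then σ = (x₂ − x₁)/(z₂ − z₁) = (23.5 − 1.19)/1.645 = 13.56.
Precision τ = 1/σ² = 1/13.56² = 0.00544.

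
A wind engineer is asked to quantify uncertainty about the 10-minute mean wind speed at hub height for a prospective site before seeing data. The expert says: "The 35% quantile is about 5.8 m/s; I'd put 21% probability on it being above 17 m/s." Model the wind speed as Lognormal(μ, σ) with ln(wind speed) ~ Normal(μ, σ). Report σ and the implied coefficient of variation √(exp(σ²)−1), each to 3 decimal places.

σ ≈ 0.902, CV ≈ 1.121

If T ~ Lognormal(μ,σ) then ln T ~ Normal(μ,σ), so the p-quantile of ln T is μ + z_p·σ.
ln(5.8) = 1.758 and ln(17) = 2.833; z_{0.35} = -0.3853, z_{0.79} = 0.8064.
σ = (2.833 − 1.758)/(0.8064 − (-0.3853)) = 0.902.
μ = 1.758 − (-0.3853)·0.902 = 2.106.
CV = √(exp(σ²)−1) = √(exp(0.8142)−1) = 1.121.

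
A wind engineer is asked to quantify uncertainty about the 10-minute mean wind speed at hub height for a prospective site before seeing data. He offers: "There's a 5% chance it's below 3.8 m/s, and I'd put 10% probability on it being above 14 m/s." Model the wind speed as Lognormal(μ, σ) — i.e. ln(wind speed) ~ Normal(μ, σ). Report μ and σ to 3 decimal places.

μ ≈ 2.068, σ ≈ 0.446

If T ~ Lognormal(μ,σ) then ln T ~ Normal(μ,σ), so the p-quantile of ln T is μ + z_p·σ.
ln(3.8) = 1.335 and ln(14) = 2.639; z_{0.05} = -1.645, z_{0.9} = 1.282.
σ = (2.639 − 1.335)/(1.282 − (-1.645)) = 0.446.
μ = 1.335 − (-1.645)·0.446 = 2.068.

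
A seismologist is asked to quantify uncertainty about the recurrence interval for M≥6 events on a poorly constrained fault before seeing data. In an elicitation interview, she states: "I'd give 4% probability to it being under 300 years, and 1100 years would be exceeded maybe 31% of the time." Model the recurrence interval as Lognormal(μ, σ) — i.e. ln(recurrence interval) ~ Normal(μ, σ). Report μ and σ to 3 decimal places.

μ ≈ 6.716, σ ≈ 0.578

If T ~ Lognormal(μ,σ) then ln T ~ Normal(μ,σ), so the p-quantile of ln T is μ + z_p·σ.
ln(300) = 5.704 and ln(1100) = 7.003; z_{0.04} = -1.751, z_{0.69} = 0.4959.
σ = (7.003 − 5.704)/(0.4959 − (-1.751)) = 0.578.
μ = 5.704 − (-1.751)·0.578 = 6.716.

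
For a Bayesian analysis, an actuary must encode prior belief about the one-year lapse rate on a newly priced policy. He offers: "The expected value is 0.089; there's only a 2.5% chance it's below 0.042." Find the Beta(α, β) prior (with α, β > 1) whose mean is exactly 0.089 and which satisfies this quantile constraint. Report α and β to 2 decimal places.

With mean 0.089 fixed, write α = 0.089s, β = 0.911s where s = α+β.
Need P(θ < 0.042) = 0.025 under Beta(0.089s, 0.911s). Normal approximation: (q−m)/√(m(1−m)/s) ≈ z_{0.025} = -1.96, so s ≈ 0.089·0.911·(-1.96)²/(0.042−0.089)² = 141.0.
At s = 141.0: P(θ<0.042) ≈ 0.010. Adjusting to match 0.025 gives s ≈ 101.49.
So α = 0.089·101.49 ≈ 9.03, β = 0.911·101.49 ≈ 92.46.

α ≈ 9.03, β ≈ 92.46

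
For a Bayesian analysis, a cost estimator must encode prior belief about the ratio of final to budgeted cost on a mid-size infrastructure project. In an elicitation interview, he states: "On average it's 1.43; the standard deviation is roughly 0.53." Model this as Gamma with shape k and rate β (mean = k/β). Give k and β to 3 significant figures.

k ≈ 7.28, β ≈ 5.09

For Gamma(k, rate β): mean = k/β, variance = k/β², so CV = 1/√k.
CV = SD/mean = 0.53/1.43 = 0.3706, hence k = 1/CV² = 7.28.
Then β = k/mean = 7.28/1.43 = 5.09.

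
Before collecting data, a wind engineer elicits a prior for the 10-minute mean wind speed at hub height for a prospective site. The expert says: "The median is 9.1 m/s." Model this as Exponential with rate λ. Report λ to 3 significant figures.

Exponential median = ln 2 / λ, so λ = ln 2 / 9.1 = 0.0762.

λ ≈ 0.0762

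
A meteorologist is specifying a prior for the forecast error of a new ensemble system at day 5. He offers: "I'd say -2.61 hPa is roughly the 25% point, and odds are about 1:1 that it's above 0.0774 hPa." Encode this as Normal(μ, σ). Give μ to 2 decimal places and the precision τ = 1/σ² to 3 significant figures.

For Normal(μ,σ), the p-quantile is μ + z_p·σ. Here z_{0.25} = -0.6745, z_{0.5} = 0.
So -2.61 = μ − 0.6745σ and 0.0774 = μ + 0σ.
Subtracting: σ = (0.0774 − -2.61)/(0 − (-0.6745)) = 3.98.
Then μ = -2.61 − (-0.6745)·3.98 = 0.08.
Precision τ = 1/σ² = 1/3.984² = 0.063.

μ = 0.08, τ = 0.063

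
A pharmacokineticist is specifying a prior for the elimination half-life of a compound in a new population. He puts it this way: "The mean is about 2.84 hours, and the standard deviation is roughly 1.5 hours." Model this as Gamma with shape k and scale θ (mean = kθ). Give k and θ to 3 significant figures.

k ≈ 3.58, θ ≈ 0.792

For Gamma(k, scale θ): mean = kθ, variance = kθ², so CV = 1/√k.
CV = SD/mean = 1.5/2.84 = 0.5282, hence k = 1/CV² = 3.58.
Then θ = mean/k = 2.84/3.58 = 0.792.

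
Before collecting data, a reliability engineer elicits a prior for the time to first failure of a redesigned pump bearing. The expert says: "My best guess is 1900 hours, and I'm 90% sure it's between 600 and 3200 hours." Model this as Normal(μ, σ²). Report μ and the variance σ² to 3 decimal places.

μ = 1900.000, σ² = 624643.451

A symmetric 90% interval runs μ ± z·σ with z = 1.645.
Half-width = 1300, so σ = 1300/1.645 = 790.3439 and σ² = 624643.451.
μ is the stated best guess, 1900.000.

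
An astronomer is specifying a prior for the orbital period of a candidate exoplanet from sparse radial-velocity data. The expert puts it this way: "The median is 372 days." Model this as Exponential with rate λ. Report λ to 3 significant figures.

Exponential median = ln 2 / λ, so λ = ln 2 / 372.0 = 0.00186.

λ ≈ 0.00186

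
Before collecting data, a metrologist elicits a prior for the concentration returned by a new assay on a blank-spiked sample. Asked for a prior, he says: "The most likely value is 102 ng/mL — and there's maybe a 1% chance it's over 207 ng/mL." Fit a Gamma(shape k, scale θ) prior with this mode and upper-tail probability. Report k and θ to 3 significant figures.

k ≈ 10.8, θ ≈ 10.4

Gamma(k,θ) with k>1 has mode (k−1)θ, so θ = 102/(k−1).
Need P(X < 207) = 0.99 with θ tied to k this way. Start at k = 2, θ = 102: P(X<207) ≈ 0.602.
Too low — raise k to concentrate. Iterating converges to k ≈ 10.8.
Then θ = 102/(10.8−1) ≈ 10.4.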